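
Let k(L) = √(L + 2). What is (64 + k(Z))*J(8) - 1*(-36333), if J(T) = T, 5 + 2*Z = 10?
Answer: 36845 + 12*√2 ≈ 36862.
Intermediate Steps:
Z = 5/2 (Z = -5/2 + (½)*10 = -5/2 + 5 = 5/2 ≈ 2.5000)
k(L) = √(2 + L)
(64 + k(Z))*J(8) - 1*(-36333) = (64 + √(2 + 5/2))*8 - 1*(-36333) = (64 + √(9/2))*8 + 36333 = (64 + 3*√2/2)*8 + 36333 = (512 + 12*√2) + 36333 = 36845 + 12*√2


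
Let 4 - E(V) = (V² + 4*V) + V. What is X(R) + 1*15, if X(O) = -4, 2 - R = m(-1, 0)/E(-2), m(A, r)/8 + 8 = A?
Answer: 11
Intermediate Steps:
m(A, r) = -64 + 8*A
E(V) = 4 - V² - 5*V (E(V) = 4 - ((V² + 4*V) + V) = 4 - (V² + 5*V) = 4 + (-V² - 5*V) = 4 - V² - 5*V)
R = 46/5 (R = 2 - (-64 + 8*(-1))/(4 - 1*(-2)² - 5*(-2)) = 2 - (-64 - 8)/(4 - 1*4 + 10) = 2 - (-72)/(4 - 4 + 10) = 2 - (-72)/10 = 2 - 1*(-36/5) = 2 + 36/5 = 46/5 ≈ 9.2000)
X(R) + 1*15 = -4 + 1*15 = -4 + 15 = 11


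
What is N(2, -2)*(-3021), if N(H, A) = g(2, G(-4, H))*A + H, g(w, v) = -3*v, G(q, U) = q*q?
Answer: -296058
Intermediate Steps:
G(q, U) = q²
N(H, A) = H - 48*A (N(H, A) = (-3*(-4)²)*A + H = (-3*16)*A + H = -48*A + H = H - 48*A)
N(2, -2)*(-3021) = (2 - 48*(-2))*(-3021) = (2 + 96)*(-3021) = 98*(-3021) = -296058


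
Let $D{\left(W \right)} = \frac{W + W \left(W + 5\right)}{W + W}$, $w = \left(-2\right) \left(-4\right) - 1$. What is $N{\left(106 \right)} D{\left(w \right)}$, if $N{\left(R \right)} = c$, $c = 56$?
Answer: $364$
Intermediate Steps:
$N{\left(R \right)} = 56$
$w = 7$ ($w = 8 - 1 = 7$)
$D{\left(W \right)} = \frac{W + W \left(5 + W\right)}{2 W}$
$N{\left(106 \right)} D{\left(w \right)} = 56 \left(3 + \frac{1}{2} \cdot 7\right) = 56 \left(3 + \frac{7}{2}\right) = 56 \cdot \frac{13}{2} = 364$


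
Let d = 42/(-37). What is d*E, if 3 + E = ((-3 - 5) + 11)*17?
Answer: -2016/37 ≈ -54.487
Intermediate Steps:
E = 48 (E = -3 + ((-3 - 5) + 11)*17 = -3 + (-8 + 11)*17 = -3 + 3*17 = -3 + 51 = 48)
d = -42/37 (d = 42*(-1/37) = -42/37 ≈ -1.1351)
d*E = -42/37*48 = -2016/37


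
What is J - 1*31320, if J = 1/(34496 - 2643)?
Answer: -997635959/31853 ≈ -31320.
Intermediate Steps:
J = 1/31853 ≈ 3.1394e-5
J - 1*31320 = 1/31853 - 1*31320 = 1/31853 - 31320 = -997635959/31853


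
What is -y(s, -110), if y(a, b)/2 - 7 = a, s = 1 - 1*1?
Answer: -14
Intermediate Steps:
s = 0 (s = 1 - 1 = 0)
y(a, b) = 14 + 2*a
-y(s, -110) = -(14 + 2*0) = -(14 + 0) = -1*14 = -14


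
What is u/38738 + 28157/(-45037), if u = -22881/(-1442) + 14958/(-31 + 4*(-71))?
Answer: -7874544643639/12578878236260 ≈ -0.62601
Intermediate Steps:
u = -227967/7210 (u = -22881*(-1/1442) + 14958/(-31 - 284) = 22881/1442 + 14958/(-315) = 22881/1442 + 14958*(-1/315) = 22881/1442 - 1662/35 = -227967/7210 ≈ -31.618)
u/38738 + 28157/(-45037) = -227967/7210/38738 + 28157/(-45037) = -227967/7210*1/38738 + 28157*(-1/45037) = -227967/279300980 - 28157/45037 = -7874544643639/12578878236260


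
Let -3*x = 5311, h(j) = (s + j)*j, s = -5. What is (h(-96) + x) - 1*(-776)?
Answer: 26105/3 ≈ 8701.7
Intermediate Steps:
h(j) = j*(-5 + j) (h(j) = (-5 + j)*j = j*(-5 + j))
x = -5311/3 (x = -1/3*5311 = -5311/3 ≈ -1770.3)
(h(-96) + x) - 1*(-776) = (-96*(-5 - 96) - 5311/3) - 1*(-776) = (-96*(-101) - 5311/3) + 776 = (9696 - 5311/3) + 776 = 23777/3 + 776 = 26105/3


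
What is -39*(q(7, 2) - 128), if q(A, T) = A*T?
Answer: 4446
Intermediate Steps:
-39*(q(7, 2) - 128) = -39*(7*2 - 128) = -39*(14 - 128) = -39*(-114) = 4446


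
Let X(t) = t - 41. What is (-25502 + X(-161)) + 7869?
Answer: -17835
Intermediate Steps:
X(t) = -41 + t
(-25502 + X(-161)) + 7869 = (-25502 + (-41 - 161)) + 7869 = (-25502 - 202) + 7869 = -25704 + 7869 = -17835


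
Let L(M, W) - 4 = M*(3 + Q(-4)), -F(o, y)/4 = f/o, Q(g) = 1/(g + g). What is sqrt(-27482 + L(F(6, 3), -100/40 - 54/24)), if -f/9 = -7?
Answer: I*sqrt(110395)/2 ≈ 166.13*I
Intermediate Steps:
f = 63 (f = -9*(-7) = 63)
Q(g) = 1/(2*g)
F(o, y) = -252/o
L(M, W) = 4 + 23*M/8 (L(M, W) = 4 + M*(3 + (1/2)/(-4)) = 4 + M*(3 + (1/2)*(-1/4)) = 4 + M*(3 - 1/8) = 4 + M*(23/8) = 4 + 23*M/8)
sqrt(-27482 + L(F(6, 3), -100/40 - 54/24)) = sqrt(-27482 + (4 + 23*(-252/6)/8)) = sqrt(-27482 + (4 + 23*(-252*1/6)/8)) = sqrt(-27482 + (4 + (23/8)*(-42))) = sqrt(-27482 + (4 - 483/4)) = sqrt(-27482 - 467/4) = sqrt(-110395/4) = I*sqrt(110395)/2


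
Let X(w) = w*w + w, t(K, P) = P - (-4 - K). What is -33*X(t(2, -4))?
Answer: -198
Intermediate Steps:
t(K, P) = 4 + K + P (t(K, P) = P + (4 + K) = 4 + K + P)
X(w) = w + w² (X(w) = w² + w = w + w²)
-33*X(t(2, -4)) = -33*(4 + 2 - 4)*(1 + (4 + 2 - 4)) = -66*(1 + 2) = -66*3 = -33*6 = -198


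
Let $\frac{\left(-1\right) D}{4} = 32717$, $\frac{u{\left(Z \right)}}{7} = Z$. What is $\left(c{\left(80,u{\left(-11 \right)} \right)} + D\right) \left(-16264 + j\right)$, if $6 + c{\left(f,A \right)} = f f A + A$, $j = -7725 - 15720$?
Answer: $24768528459$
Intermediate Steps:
$u{\left(Z \right)} = 7 Z$
$D = -130868$ ($D = \left(-4\right) 32717 = -130868$)
$j = -23445$ ($j = -7725 - 15720 = -23445$)
$c{\left(f,A \right)} = -6 + A + A f^{2}$ ($c{\left(f,A \right)} = -6 + \left(f f A + A\right) = -6 + \left(f^{2} A + A\right) = -6 + \left(A f^{2} + A\right) = -6 + \left(A + A f^{2}\right) = -6 + A + A f^{2}$)
$\left(c{\left(80,u{\left(-11 \right)} \right)} + D\right) \left(-16264 + j\right) = \left(\left(-6 + 7 \left(-11\right) + 7 \left(-11\right) 80^{2}\right) - 130868\right) \left(-16264 - 23445\right) = \left(\left(-6 - 77 - 492800\right) - 130868\right) \left(-39709\right) = \left(-492883 - 130868\right) \left(-39709\right) = \left(-623751\right) \left(-39709\right) = 24768528459$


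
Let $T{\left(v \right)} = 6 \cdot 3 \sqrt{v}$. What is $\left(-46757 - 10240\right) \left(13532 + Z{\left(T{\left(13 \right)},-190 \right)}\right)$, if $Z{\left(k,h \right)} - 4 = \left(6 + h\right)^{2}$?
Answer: $-2701201824$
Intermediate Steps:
$T{\left(v \right)} = 18 \sqrt{v}$
$Z{\left(k,h \right)} = 4 + \left(6 + h\right)^{2}$
$\left(-46757 - 10240\right) \left(13532 + Z{\left(T{\left(13 \right)},-190 \right)}\right) = \left(-46757 - 10240\right) \left(13532 + \left(4 + \left(6 - 190\right)^{2}\right)\right) = - 56997 \left(13532 + \left(4 + \left(-184\right)^{2}\right)\right) = - 56997 \left(13532 + \left(4 + 33856\right)\right) = - 56997 \left(13532 + 33860\right) = \left(-56997\right) 47392 = -2701201824$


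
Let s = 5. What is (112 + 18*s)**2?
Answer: 40804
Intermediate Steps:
(112 + 18*s)**2 = (112 + 18*5)**2 = (112 + 90)**2 = 202**2 = 40804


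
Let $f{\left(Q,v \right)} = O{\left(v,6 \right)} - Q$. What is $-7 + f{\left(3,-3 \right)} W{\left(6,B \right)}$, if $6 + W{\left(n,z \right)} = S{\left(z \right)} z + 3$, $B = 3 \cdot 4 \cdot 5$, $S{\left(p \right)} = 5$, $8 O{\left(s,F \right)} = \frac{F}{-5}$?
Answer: $- \frac{18851}{20} \approx -942.55$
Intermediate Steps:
$O{\left(s,F \right)} = - \frac{F}{40}$ ($O{\left(s,F \right)} = \frac{F \frac{1}{-5}}{8} = \frac{F \left(- \frac{1}{5}\right)}{8} = \frac{\left(- \frac{1}{5}\right) F}{8} = - \frac{F}{40}$)
$B = 60$ ($B = 12 \cdot 5 = 60$)
$f{\left(Q,v \right)} = - \frac{3}{20} - Q$ ($f{\left(Q,v \right)} = \left(- \frac{1}{40}\right) 6 - Q = - \frac{3}{20} - Q$)
$W{\left(n,z \right)} = -3 + 5 z$ ($W{\left(n,z \right)} = -6 + \left(5 z + 3\right) = -6 + \left(3 + 5 z\right) = -3 + 5 z$)
$-7 + f{\left(3,-3 \right)} W{\left(6,B \right)} = -7 + \left(- \frac{3}{20} - 3\right) \left(-3 + 5 \cdot 60\right) = -7 + \left(- \frac{3}{20} - 3\right) \left(-3 + 300\right) = -7 - \frac{18711}{20} = - \frac{18851}{20}$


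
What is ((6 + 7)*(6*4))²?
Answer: 97344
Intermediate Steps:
((6 + 7)*(6*4))² = (13*24)² = 312² = 97344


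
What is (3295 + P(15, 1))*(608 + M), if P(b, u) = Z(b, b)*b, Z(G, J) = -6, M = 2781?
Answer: 10861745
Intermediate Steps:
P(b, u) = -6*b
(3295 + P(15, 1))*(608 + M) = (3295 - 6*15)*(608 + 2781) = (3295 - 90)*3389 = 3205*3389 = 10861745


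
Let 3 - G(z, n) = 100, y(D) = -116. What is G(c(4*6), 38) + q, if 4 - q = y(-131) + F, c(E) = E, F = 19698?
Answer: -19675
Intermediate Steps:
G(z, n) = -97 (G(z, n) = 3 - 1*100 = 3 - 100 = -97)
q = -19578 (q = 4 - (-116 + 19698) = 4 - 1*19582 = 4 - 19582 = -19578)
G(c(4*6), 38) + q = -97 - 19578 = -19675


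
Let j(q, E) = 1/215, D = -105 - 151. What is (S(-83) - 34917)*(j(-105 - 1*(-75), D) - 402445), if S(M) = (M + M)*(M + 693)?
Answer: 11782806708298/215 ≈ 5.4804e+10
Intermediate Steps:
D = -256
j(q, E) = 1/215
S(M) = 2*M*(693 + M) (S(M) = (2*M)*(693 + M) = 2*M*(693 + M))
(S(-83) - 34917)*(j(-105 - 1*(-75), D) - 402445) = (2*(-83)*(693 - 83) - 34917)*(1/215 - 402445) = (2*(-83)*610 - 34917)*(-86525674/215) = (-101260 - 34917)*(-86525674/215) = -136177*(-86525674/215) = 11782806708298/215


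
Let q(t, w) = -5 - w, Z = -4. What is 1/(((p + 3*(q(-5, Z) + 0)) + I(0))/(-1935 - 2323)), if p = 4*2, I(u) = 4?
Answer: -4258/9 ≈ -473.11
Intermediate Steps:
p = 8
1/(((p + 3*(q(-5, Z) + 0)) + I(0))/(-1935 - 2323)) = 1/(((8 + 3*((-5 - 1*(-4)) + 0)) + 4)/(-1935 - 2323)) = 1/(((8 + 3*((-5 + 4) + 0)) + 4)/(-4258)) = 1/(((8 + 3*(-1 + 0)) + 4)*(-1/4258)) = 1/(((8 + 3*(-1)) + 4)*(-1/4258)) = 1/(((8 - 3) + 4)*(-1/4258)) = 1/((5 + 4)*(-1/4258)) = 1/(9*(-1/4258)) = 1/(-9/4258) = -4258/9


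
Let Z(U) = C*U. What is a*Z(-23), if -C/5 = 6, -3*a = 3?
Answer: -690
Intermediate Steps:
a = -1 (a = -1/3*3 = -1)
C = -30 (C = -5*6 = -30)
Z(U) = -30*U
a*Z(-23) = -(-30)*(-23) = -1*690 = -690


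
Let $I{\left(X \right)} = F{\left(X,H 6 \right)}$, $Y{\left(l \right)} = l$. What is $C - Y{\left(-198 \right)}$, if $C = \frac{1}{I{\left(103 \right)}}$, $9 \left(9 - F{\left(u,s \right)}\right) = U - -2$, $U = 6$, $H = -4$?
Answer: $\frac{14463}{73} \approx 198.12$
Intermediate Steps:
$F{\left(u,s \right)} = \frac{73}{9}$ ($F{\left(u,s \right)} = 9 - \frac{6 - -2}{9} = 9 - \frac{6 + 2}{9} = 9 - \frac{8}{9} = \frac{73}{9}$)
$I{\left(X \right)} = \frac{73}{9}$
$C = \frac{9}{73}$ ($C = \frac{1}{\frac{73}{9}} = \frac{9}{73} \approx 0.12329$)
$C - Y{\left(-198 \right)} = \frac{9}{73} - -198 = \frac{9}{73} + 198 = \frac{14463}{73}$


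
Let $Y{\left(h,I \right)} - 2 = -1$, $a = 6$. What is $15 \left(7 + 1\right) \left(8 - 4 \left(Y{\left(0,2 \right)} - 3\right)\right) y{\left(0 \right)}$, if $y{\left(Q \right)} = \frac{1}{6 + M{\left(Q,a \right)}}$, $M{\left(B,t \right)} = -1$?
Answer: $384$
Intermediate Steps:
$Y{\left(h,I \right)} = 1$ ($Y{\left(h,I \right)} = 2 - 1 = 1$)
$y{\left(Q \right)} = \frac{1}{5}$ ($y{\left(Q \right)} = \frac{1}{6 - 1} = \frac{1}{5}$)
$15 \left(7 + 1\right) \left(8 - 4 \left(Y{\left(0,2 \right)} - 3\right)\right) y{\left(0 \right)} = 15 \left(7 + 1\right) \left(8 - 4 \left(1 - 3\right)\right) \frac{1}{5} = 15 \cdot 8 \left(8 - -8\right) \frac{1}{5} = 15 \cdot 8 \left(8 + 8\right) \frac{1}{5} = 15 \cdot 8 \cdot 16 \cdot \frac{1}{5} = 15 \cdot 128 \cdot \frac{1}{5} = 1920 \cdot \frac{1}{5} = 384$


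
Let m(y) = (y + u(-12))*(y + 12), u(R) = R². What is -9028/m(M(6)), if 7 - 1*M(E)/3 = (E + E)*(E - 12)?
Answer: -9028/94869 ≈ -0.095163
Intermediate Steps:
M(E) = 21 - 6*E*(-12 + E) (M(E) = 21 - 3*(E + E)*(E - 12) = 21 - 3*2*E*(-12 + E) = 21 - 6*E*(-12 + E))
m(y) = (12 + y)*(144 + y) (m(y) = (y + (-12)²)*(y + 12) = (y + 144)*(12 + y) = (144 + y)*(12 + y) = (12 + y)*(144 + y))
-9028/m(M(6)) = -9028/(1728 + (21 - 6*6² + 72*6)² + 156*(21 - 6*6² + 72*6)) = -9028/(1728 + (21 - 6*36 + 432)² + 156*(21 - 6*36 + 432)) = -9028/(1728 + (21 - 216 + 432)² + 156*(21 - 216 + 432)) = -9028/(1728 + 237² + 156*237) = -9028/(1728 + 56169 + 36972) = -9028/94869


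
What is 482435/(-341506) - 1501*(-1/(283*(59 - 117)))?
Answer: -2107822149/1401369871 ≈ -1.5041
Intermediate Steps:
482435/(-341506) - 1501*(-1/(283*(59 - 117))) = 482435*(-1/341506) - 1501/((-283*(-58))) = -482435/341506 - 1501/16414 = -2107822149/1401369871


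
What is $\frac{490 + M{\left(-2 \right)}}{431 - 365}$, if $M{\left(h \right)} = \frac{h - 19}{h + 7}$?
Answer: $\frac{2429}{330} \approx 7.3606$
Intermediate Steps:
$M{\left(h \right)} = \frac{-19 + h}{7 + h}$
$\frac{490 + M{\left(-2 \right)}}{431 - 365} = \frac{490 + \frac{-19 - 2}{7 - 2}}{431 - 365} = \frac{490 + \frac{1}{5} \left(-21\right)}{66} = \left(490 + \frac{1}{5} \left(-21\right)\right) \frac{1}{66} = \left(490 - \frac{21}{5}\right) \frac{1}{66} = \frac{2429}{5} \cdot \frac{1}{66} = \frac{2429}{330}$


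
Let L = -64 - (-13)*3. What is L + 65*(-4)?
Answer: -285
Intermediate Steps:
L = -25 (L = -64 - 1*(-39) = -64 + 39 = -25)
L + 65*(-4) = -25 + 65*(-4) = -25 - 260 = -285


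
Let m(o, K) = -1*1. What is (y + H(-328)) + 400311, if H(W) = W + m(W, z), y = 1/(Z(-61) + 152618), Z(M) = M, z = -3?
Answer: 61020053975/152557 ≈ 3.9998e+5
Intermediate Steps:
m(o, K) = -1
y = 1/152557 (y = 1/(-61 + 152618) = 1/152557 ≈ 6.5549e-6)
H(W) = -1 + W (H(W) = W - 1 = -1 + W)
(y + H(-328)) + 400311 = (1/152557 + (-1 - 328)) + 400311 = (1/152557 - 329) + 400311 = -50191252/152557 + 400311 = 61020053975/152557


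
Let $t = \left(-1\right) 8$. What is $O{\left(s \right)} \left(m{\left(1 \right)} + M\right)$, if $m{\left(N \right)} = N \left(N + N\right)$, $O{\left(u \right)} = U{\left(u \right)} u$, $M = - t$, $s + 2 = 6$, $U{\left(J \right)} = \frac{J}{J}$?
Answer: $40$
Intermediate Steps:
$U{\left(J \right)} = 1$
$s = 4$ ($s = -2 + 6 = 4$)
$t = -8$
$M = 8$ ($M = \left(-1\right) \left(-8\right) = 8$)
$O{\left(u \right)} = u$ ($O{\left(u \right)} = 1 u = u$)
$m{\left(N \right)} = 2 N^{2}$ ($m{\left(N \right)} = N 2 N = 2 N^{2}$)
$O{\left(s \right)} \left(m{\left(1 \right)} + M\right) = 4 \left(2 \cdot 1^{2} + 8\right) = 4 \left(2 \cdot 1 + 8\right) = 4 \left(2 + 8\right) = 4 \cdot 10 = 40$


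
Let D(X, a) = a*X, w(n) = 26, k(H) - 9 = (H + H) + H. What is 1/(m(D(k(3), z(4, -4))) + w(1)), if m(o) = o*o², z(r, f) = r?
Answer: 1/373274 ≈ 2.6790e-6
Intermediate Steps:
k(H) = 9 + 3*H (k(H) = 9 + ((H + H) + H) = 9 + (2*H + H) = 9 + 3*H)
D(X, a) = X*a
m(o) = o³
1/(m(D(k(3), z(4, -4))) + w(1)) = 1/(((9 + 3*3)*4)³ + 26) = 1/(((9 + 9)*4)³ + 26) = 1/((18*4)³ + 26) = 1/(72³ + 26) = 1/(373248 + 26) = 1/373274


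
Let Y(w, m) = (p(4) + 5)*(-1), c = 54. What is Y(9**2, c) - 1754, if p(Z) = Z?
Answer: -1763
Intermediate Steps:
Y(w, m) = -9 (Y(w, m) = (4 + 5)*(-1) = 9*(-1) = -9)
Y(9**2, c) - 1754 = -9 - 1754 = -1763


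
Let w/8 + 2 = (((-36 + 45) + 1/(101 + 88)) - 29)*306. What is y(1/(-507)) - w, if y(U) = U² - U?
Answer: 88101320548/1799343 ≈ 48963.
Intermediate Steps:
w = -1028224/21 (w = -16 + 8*((((-36 + 45) + 1/(101 + 88)) - 29)*306) = -16 + 8*(((9 + 1/189) - 29)*306) = -16 + 8*((1702/189 - 29)*306) = -16 + 8*(-3779/189*306) = -16 + 8*(-128486/21) = -16 - 1027888/21 = -1028224/21 ≈ -48963.)
y(1/(-507)) - w = (-1 + 1/(-507))/(-507) - 1*(-1028224/21) = -(-1 - 1/507)/507 + 1028224/21 = -1/507*(-508/507) + 1028224/21 = 508/257049 + 1028224/21 = 88101320548/1799343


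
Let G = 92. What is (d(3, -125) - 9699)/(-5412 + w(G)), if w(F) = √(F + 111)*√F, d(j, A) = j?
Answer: 13118688/7317767 + 4848*√4669/7317767 ≈ 1.8380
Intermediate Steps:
w(F) = √F*√(111 + F) (w(F) = √(111 + F)*√F = √F*√(111 + F))
(d(3, -125) - 9699)/(-5412 + w(G)) = (3 - 9699)/(-5412 + √92*√(111 + 92)) = -9696/(-5412 + (2*√23)*√203) = -9696/(-5412 + 2*√4669)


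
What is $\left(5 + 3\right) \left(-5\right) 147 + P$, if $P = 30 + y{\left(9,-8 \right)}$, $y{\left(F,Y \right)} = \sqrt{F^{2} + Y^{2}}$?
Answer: $-5850 + \sqrt{145} \approx -5838.0$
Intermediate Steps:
$P = 30 + \sqrt{145}$ ($P = 30 + \sqrt{9^{2} + \left(-8\right)^{2}} = 30 + \sqrt{81 + 64} = 30 + \sqrt{145} \approx 42.042$)
$\left(5 + 3\right) \left(-5\right) 147 + P = \left(5 + 3\right) \left(-5\right) 147 + \left(30 + \sqrt{145}\right) = 8 \left(-5\right) 147 + \left(30 + \sqrt{145}\right) = \left(-40\right) 147 + \left(30 + \sqrt{145}\right) = -5880 + \left(30 + \sqrt{145}\right) = -5850 + \sqrt{145}$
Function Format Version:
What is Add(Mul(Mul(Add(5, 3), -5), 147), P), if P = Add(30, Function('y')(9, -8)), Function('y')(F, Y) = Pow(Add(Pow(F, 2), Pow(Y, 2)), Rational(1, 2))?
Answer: Add(-5850, Pow(145, Rational(1, 2))) ≈ -5838.0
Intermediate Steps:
P = Add(30, Pow(145, Rational(1, 2))) (P = Add(30, Pow(Add(Pow(9, 2), Pow(-8, 2)), Rational(1, 2))) = Add(30, Pow(Add(81, 64), Rational(1, 2))) = Add(30, Pow(145, Rational(1, 2))) ≈ 42.042)
Add(Mul(Mul(Add(5, 3), -5), 147), P) = Add(Mul(Mul(Add(5, 3), -5), 147), Add(30, Pow(145, Rational(1, 2)))) = Add(Mul(Mul(8, -5), 147), Add(30, Pow(145, Rational(1, 2)))) = Add(Mul(-40, 147), Add(30, Pow(145, Rational(1, 2)))) = Add(-5880, Add(30, Pow(145, Rational(1, 2)))) = Add(-5850, Pow(145, Rational(1, 2)))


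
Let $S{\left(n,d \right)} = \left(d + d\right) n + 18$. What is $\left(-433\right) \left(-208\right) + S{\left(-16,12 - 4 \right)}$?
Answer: $89826$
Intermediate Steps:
$S{\left(n,d \right)} = 18 + 2 d n$ ($S{\left(n,d \right)} = 2 d n + 18 = 18 + 2 d n$)
$\left(-433\right) \left(-208\right) + S{\left(-16,12 - 4 \right)} = \left(-433\right) \left(-208\right) + \left(18 + 2 \left(12 - 4\right) \left(-16\right)\right) = 90064 + \left(18 + 2 \left(12 - 4\right) \left(-16\right)\right) = 90064 + \left(18 + 2 \cdot 8 \left(-16\right)\right) = 90064 + \left(18 - 256\right) = 90064 - 238 = 89826$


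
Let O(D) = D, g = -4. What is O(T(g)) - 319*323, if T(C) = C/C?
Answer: -103036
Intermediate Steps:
T(C) = 1
O(T(g)) - 319*323 = 1 - 319*323 = 1 - 103037 = -103036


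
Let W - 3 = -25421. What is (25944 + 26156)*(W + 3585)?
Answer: -1137499300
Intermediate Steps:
W = -25418 (W = 3 - 25421 = -25418)
(25944 + 26156)*(W + 3585) = (25944 + 26156)*(-25418 + 3585) = 52100*(-21833) = -1137499300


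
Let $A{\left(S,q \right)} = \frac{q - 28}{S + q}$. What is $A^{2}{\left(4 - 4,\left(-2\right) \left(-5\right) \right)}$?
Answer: $\frac{81}{25} \approx 3.24$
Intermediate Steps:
$A{\left(S,q \right)} = \frac{-28 + q}{S + q}$
$A^{2}{\left(4 - 4,\left(-2\right) \left(-5\right) \right)} = \left(\frac{-28 - -10}{\left(4 - 4\right) - -10}\right)^{2} = \left(\frac{-28 + 10}{0 + 10}\right)^{2} = \left(\frac{1}{10} \left(-18\right)\right)^{2} = \left(- \frac{9}{5}\right)^{2} = \frac{81}{25}$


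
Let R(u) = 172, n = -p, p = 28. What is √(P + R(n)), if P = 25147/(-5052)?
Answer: √1065715611/2526 ≈ 12.924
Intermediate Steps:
P = -25147/5052 (P = 25147*(-1/5052) = -25147/5052 ≈ -4.9776)
n = -28 (n = -1*28 = -28)
√(P + R(n)) = √(-25147/5052 + 172) = √(843797/5052) = √1065715611/2526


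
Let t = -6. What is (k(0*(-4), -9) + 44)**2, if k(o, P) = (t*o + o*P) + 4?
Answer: 2304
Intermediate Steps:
k(o, P) = 4 - 6*o + P*o (k(o, P) = (-6*o + o*P) + 4 = (-6*o + P*o) + 4 = 4 - 6*o + P*o)
(k(0*(-4), -9) + 44)**2 = ((4 - 0*(-4) - 0*(-4)) + 44)**2 = ((4 - 6*0 - 9*0) + 44)**2 = ((4 + 0 + 0) + 44)**2 = (4 + 44)**2 = 48**2 = 2304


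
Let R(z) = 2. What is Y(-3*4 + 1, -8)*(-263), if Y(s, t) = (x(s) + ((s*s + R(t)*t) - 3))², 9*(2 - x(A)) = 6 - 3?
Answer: -25437623/9 ≈ -2.8264e+6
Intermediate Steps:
x(A) = 5/3 (x(A) = 2 - (6 - 3)/9 = 2 - ⅑*3 = 2 - ⅓ = 5/3)
Y(s, t) = (-4/3 + s² + 2*t)² (Y(s, t) = (5/3 + ((s*s + 2*t) - 3))² = (5/3 + ((s² + 2*t) - 3))² = (5/3 + (-3 + s² + 2*t))² = (-4/3 + s² + 2*t)²)
Y(-3*4 + 1, -8)*(-263) = ((-4 + 3*(-3*4 + 1)² + 6*(-8))²/9)*(-263) = ((-4 + 3*(-12 + 1)² - 48)²/9)*(-263) = ((-4 + 3*(-11)² - 48)²/9)*(-263) = ((-4 + 3*121 - 48)²/9)*(-263) = ((-4 + 363 - 48)²/9)*(-263) = ((⅑)*311²)*(-263) = ((⅑)*96721)*(-263) = (96721/9)*(-263) = -25437623/9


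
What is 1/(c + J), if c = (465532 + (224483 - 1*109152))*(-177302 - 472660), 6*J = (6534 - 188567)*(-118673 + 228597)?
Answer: -3/1142621529364 ≈ -2.6255e-12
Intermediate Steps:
J = -10004897746/3 (J = ((6534 - 188567)*(-118673 + 228597))/6 = (-182033*109924)/6 = (⅙)*(-20009795492) = -10004897746/3 ≈ -3.3350e+9)
c = -377538877206 (c = (465532 + (224483 - 109152))*(-649962) = (465532 + 115331)*(-649962) = 580863*(-649962) = -377538877206)
1/(c + J) = 1/(-377538877206 - 10004897746/3) = 1/(-1142621529364/3) = -3/1142621529364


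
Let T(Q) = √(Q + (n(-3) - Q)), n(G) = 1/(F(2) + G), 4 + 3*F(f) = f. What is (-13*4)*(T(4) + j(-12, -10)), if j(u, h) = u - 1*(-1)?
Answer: 572 - 52*I*√33/11 ≈ 572.0 - 27.156*I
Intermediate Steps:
F(f) = -4/3 + f/3
j(u, h) = 1 + u (j(u, h) = u + 1 = 1 + u)
n(G) = 1/(-⅔ + G) (n(G) = 1/((-4/3 + (⅓)*2) + G) = 1/((-4/3 + ⅔) + G) = 1/(-⅔ + G))
T(Q) = I*√33/11 (T(Q) = √(Q + (3/(-2 + 3*(-3)) - Q)) = √(Q + (3/(-2 - 9) - Q)) = √(Q + (3/(-11) - Q)) = √(Q + (3*(-1/11) - Q)) = √(Q + (-3/11 - Q)) = √(-3/11) = I*√33/11)
(-13*4)*(T(4) + j(-12, -10)) = (-13*4)*(I*√33/11 + (1 - 12)) = -52*(I*√33/11 - 11) = -52*(-11 + I*√33/11) = 572 - 52*I*√33/11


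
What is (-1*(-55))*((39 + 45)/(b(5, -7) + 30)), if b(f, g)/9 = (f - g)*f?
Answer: 154/19 ≈ 8.1053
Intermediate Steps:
b(f, g) = 9*f*(f - g) (b(f, g) = 9*((f - g)*f) = 9*(f*(f - g)) = 9*f*(f - g))
(-1*(-55))*((39 + 45)/(b(5, -7) + 30)) = (-1*(-55))*((39 + 45)/(9*5*(5 - 1*(-7)) + 30)) = 55*(84/(9*5*(5 + 7) + 30)) = 55*(84/(9*5*12 + 30)) = 55*(84/(540 + 30)) = 55*(84/570) = 55*(84*(1/570)) = 55*(14/95) = 154/19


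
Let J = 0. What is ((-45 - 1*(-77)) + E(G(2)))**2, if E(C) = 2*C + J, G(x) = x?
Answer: 1296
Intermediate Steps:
E(C) = 2*C (E(C) = 2*C + 0 = 2*C)
((-45 - 1*(-77)) + E(G(2)))**2 = ((-45 - 1*(-77)) + 2*2)**2 = ((-45 + 77) + 4)**2 = (32 + 4)**2 = 36**2 = 1296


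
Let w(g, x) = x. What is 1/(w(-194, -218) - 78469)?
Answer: -1/78687 ≈ -1.2709e-5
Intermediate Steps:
1/(w(-194, -218) - 78469) = 1/(-218 - 78469) = 1/(-78687) = -1/78687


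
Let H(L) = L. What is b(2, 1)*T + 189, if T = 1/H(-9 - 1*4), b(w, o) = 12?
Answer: 2445/13 ≈ 188.08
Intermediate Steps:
T = -1/13 (T = 1/(-9 - 1*4) = 1/(-9 - 4) = 1/(-13) = -1/13 ≈ -0.076923)
b(2, 1)*T + 189 = 12*(-1/13) + 189 = -12/13 + 189 = 2445/13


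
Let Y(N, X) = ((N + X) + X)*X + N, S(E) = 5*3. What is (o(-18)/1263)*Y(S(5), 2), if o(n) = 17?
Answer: 901/1263 ≈ 0.71338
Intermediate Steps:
S(E) = 15
Y(N, X) = N + X*(N + 2*X) (Y(N, X) = (N + 2*X)*X + N = X*(N + 2*X) + N = N + X*(N + 2*X))
(o(-18)/1263)*Y(S(5), 2) = (17/1263)*(15 + 2*2**2 + 15*2) = (17*(1/1263))*(15 + 2*4 + 30) = 17*(15 + 8 + 30)/1263 = (17/1263)*53 = 901/1263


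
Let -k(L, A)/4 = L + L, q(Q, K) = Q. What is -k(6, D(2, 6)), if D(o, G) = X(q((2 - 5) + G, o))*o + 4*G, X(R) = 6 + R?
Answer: 48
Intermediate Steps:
D(o, G) = 4*G + o*(3 + G) (D(o, G) = (6 + ((2 - 5) + G))*o + 4*G = (6 + (-3 + G))*o + 4*G = (3 + G)*o + 4*G = o*(3 + G) + 4*G = 4*G + o*(3 + G))
k(L, A) = -8*L (k(L, A) = -4*(L + L) = -8*L)
-k(6, D(2, 6)) = -(-8)*6 = -1*(-48) = 48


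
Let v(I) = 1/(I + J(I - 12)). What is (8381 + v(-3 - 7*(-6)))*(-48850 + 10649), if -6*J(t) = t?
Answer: -22091294491/69 ≈ -3.2016e+8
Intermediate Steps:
J(t) = -t/6
v(I) = 1/(2 + 5*I/6) (v(I) = 1/(I - (I - 12)/6) = 1/(I - (-12 + I)/6) = 1/(I + (2 - I/6)) = 1/(2 + 5*I/6))
(8381 + v(-3 - 7*(-6)))*(-48850 + 10649) = (8381 + 6/(12 + 5*(-3 - 7*(-6))))*(-48850 + 10649) = (8381 + 6/(12 + 5*(-3 + 42)))*(-38201) = (8381 + 6/(12 + 5*39))*(-38201) = (8381 + 6/(12 + 195))*(-38201) = (8381 + 6/207)*(-38201) = (8381 + 6*(1/207))*(-38201) = (8381 + 2/69)*(-38201) = (578291/69)*(-38201) = -22091294491/69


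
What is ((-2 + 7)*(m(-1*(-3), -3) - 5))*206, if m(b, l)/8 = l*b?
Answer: -79310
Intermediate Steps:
m(b, l) = 8*b*l (m(b, l) = 8*(l*b) = 8*(b*l) = 8*b*l)
((-2 + 7)*(m(-1*(-3), -3) - 5))*206 = ((-2 + 7)*(8*(-1*(-3))*(-3) - 5))*206 = (5*(8*3*(-3) - 5))*206 = (5*(-72 - 5))*206 = (5*(-77))*206 = -385*206 = -79310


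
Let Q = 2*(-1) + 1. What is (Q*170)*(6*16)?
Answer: -16320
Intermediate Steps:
Q = -1 (Q = -2 + 1 = -1)
(Q*170)*(6*16) = (-1*170)*(6*16) = -170*96 = -16320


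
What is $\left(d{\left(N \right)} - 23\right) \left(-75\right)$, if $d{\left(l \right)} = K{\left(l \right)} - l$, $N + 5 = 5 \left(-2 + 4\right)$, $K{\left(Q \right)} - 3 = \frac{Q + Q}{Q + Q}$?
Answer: $1800$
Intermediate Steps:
$K{\left(Q \right)} = 4$ ($K{\left(Q \right)} = 3 + \frac{Q + Q}{Q + Q} = 3 + \frac{2 Q}{2 Q} = 3 + 2 Q \frac{1}{2 Q} = 3 + 1 = 4$)
$N = 5$ ($N = -5 + 5 \left(-2 + 4\right) = -5 + 5 \cdot 2 = -5 + 10 = 5$)
$d{\left(l \right)} = 4 - l$
$\left(d{\left(N \right)} - 23\right) \left(-75\right) = \left(\left(4 - 5\right) - 23\right) \left(-75\right) = \left(-1 - 23\right) \left(-75\right) = \left(-24\right) \left(-75\right) = 1800$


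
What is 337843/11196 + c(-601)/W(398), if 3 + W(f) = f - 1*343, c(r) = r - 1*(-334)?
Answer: 1822313/72774 ≈ 25.041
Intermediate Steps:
c(r) = 334 + r (c(r) = r + 334 = 334 + r)
W(f) = -346 + f (W(f) = -3 + (f - 1*343) = -3 + (f - 343) = -3 + (-343 + f) = -346 + f)
337843/11196 + c(-601)/W(398) = 337843/11196 + (334 - 601)/(-346 + 398) = 337843*(1/11196) - 267/52 = 337843/11196 - 267*1/52 = 337843/11196 - 267/52 = 1822313/72774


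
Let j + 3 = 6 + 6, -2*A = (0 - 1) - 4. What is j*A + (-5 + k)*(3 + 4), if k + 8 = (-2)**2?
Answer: -81/2 ≈ -40.500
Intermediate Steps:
k = -4 (k = -8 + (-2)**2 = -8 + 4 = -4)
A = 5/2 (A = -((0 - 1) - 4)/2 = -(-1 - 4)/2 = -1/2*(-5) = 5/2 ≈ 2.5000)
j = 9 (j = -3 + (6 + 6) = -3 + 12 = 9)
j*A + (-5 + k)*(3 + 4) = 9*(5/2) + (-5 - 4)*(3 + 4) = 45/2 - 9*7 = 45/2 - 63 = -81/2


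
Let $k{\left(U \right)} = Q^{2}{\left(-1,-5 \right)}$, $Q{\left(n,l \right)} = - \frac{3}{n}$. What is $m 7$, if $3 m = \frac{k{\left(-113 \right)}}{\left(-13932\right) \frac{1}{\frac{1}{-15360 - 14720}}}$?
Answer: $\frac{7}{139691520} \approx 5.011 \cdot 10^{-8}$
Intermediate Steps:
$k{\left(U \right)} = 9$ ($k{\left(U \right)} = \left(- \frac{3}{-1}\right)^{2} = \left(\left(-3\right) \left(-1\right)\right)^{2} = 3^{2} = 9$)
$m = \frac{1}{139691520}$ ($m = \frac{9 \frac{1}{\left(-13932\right) \frac{1}{\frac{1}{-15360 - 14720}}}}{3} = \frac{9 \frac{1}{\left(-13932\right) \frac{1}{\frac{1}{-30080}}}}{3} = \frac{9 \frac{1}{\left(-13932\right) \frac{1}{- \frac{1}{30080}}}}{3} = \frac{9 \frac{1}{\left(-13932\right) \left(-30080\right)}}{3} = \frac{9 \cdot \frac{1}{419074560}}{3} = \frac{1}{3} \cdot \frac{1}{46563840} = \frac{1}{139691520} \approx 7.1586 \cdot 10^{-9}$)
$m 7 = \frac{1}{139691520} \cdot 7 = \frac{7}{139691520}$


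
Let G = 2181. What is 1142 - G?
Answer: -1039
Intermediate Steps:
1142 - G = 1142 - 1*2181 = 1142 - 2181 = -1039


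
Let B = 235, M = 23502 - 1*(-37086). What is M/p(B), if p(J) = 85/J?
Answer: 167508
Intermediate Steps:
M = 60588 (M = 23502 + 37086 = 60588)
M/p(B) = 60588/((85/235)) = 60588/((85*(1/235))) = 60588/(17/47) = 60588*(47/17) = 167508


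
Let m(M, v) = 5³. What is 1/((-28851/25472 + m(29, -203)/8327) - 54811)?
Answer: -212105344/11625943068261 ≈ -1.8244e-5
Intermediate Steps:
m(M, v) = 125
1/((-28851/25472 + m(29, -203)/8327) - 54811) = 1/((-28851/25472 + 125/8327) - 54811) = 1/(-237058277/212105344 - 54811) = 1/(-11625943068261/212105344) = -212105344/11625943068261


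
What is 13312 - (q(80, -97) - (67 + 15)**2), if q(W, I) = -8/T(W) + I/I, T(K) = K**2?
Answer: 16028001/800 ≈ 20035.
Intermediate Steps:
q(W, I) = 1 - 8/W**2 (q(W, I) = -8/W**2 + I/I = -8/W**2 + 1 = 1 - 8/W**2)
13312 - (q(80, -97) - (67 + 15)**2) = 13312 - ((1 - 8/80**2) - (67 + 15)**2) = 13312 - ((1 - 8*1/6400) - 1*82**2) = 13312 - ((1 - 1/800) - 1*6724) = 13312 - (799/800 - 6724) = 13312 - 1*(-5378401/800) = 13312 + 5378401/800 = 16028001/800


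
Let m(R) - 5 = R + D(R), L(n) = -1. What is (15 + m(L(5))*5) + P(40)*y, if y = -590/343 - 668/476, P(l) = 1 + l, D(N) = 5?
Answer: -396873/5831 ≈ -68.063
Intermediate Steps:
y = -18213/5831 (y = -590*1/343 - 668*1/476 = -590/343 - 167/119 = -18213/5831 ≈ -3.1235)
m(R) = 10 + R (m(R) = 5 + (R + 5) = 5 + (5 + R) = 10 + R)
(15 + m(L(5))*5) + P(40)*y = (15 + (10 - 1)*5) + (1 + 40)*(-18213/5831) = (15 + 9*5) + 41*(-18213/5831) = (15 + 45) - 746733/5831 = 60 - 746733/5831 = -396873/5831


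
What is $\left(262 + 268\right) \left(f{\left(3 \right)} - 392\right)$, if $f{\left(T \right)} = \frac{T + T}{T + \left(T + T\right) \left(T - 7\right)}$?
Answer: $- \frac{1455380}{7} \approx -2.0791 \cdot 10^{5}$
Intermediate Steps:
$f{\left(T \right)} = \frac{2 T}{T + 2 T \left(-7 + T\right)}$
$\left(262 + 268\right) \left(f{\left(3 \right)} - 392\right) = \left(262 + 268\right) \left(\frac{2}{-13 + 2 \cdot 3} - 392\right) = 530 \left(\frac{2}{-13 + 6} - 392\right) = 530 \left(\frac{2}{-7} - 392\right) = 530 \left(2 \left(- \frac{1}{7}\right) - 392\right) = 530 \left(- \frac{2}{7} - 392\right) = 530 \left(- \frac{2746}{7}\right) = - \frac{1455380}{7}$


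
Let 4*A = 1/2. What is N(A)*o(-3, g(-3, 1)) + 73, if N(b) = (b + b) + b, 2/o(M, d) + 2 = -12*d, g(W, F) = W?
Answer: 9931/136 ≈ 73.022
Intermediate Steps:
o(M, d) = 2/(-2 - 12*d)
A = ⅛ (A = (¼)/2 = (¼)*(½) = ⅛ ≈ 0.12500)
N(b) = 3*b (N(b) = 2*b + b = 3*b)
N(A)*o(-3, g(-3, 1)) + 73 = (3*(⅛))*(-1/(1 + 6*(-3))) + 73 = 3*(-1/(1 - 18))/8 + 73 = 3*(-1/(-17))/8 + 73 = 3*(-1*(-1/17))/8 + 73 = (3/8)*(1/17) + 73 = 3/136 + 73 = 9931/136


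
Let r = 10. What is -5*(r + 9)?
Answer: -95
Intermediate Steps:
-5*(r + 9) = -5*(10 + 9) = -5*19 = -95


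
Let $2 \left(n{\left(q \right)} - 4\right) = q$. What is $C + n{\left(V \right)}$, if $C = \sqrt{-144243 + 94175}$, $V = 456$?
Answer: $232 + 2 i \sqrt{12517} \approx 232.0 + 223.76 i$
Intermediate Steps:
$n{\left(q \right)} = 4 + \frac{q}{2}$
$C = 2 i \sqrt{12517}$ ($C = \sqrt{-50068} = 2 i \sqrt{12517} \approx 223.76 i$)
$C + n{\left(V \right)} = 2 i \sqrt{12517} + \left(4 + \frac{1}{2} \cdot 456\right) = 2 i \sqrt{12517} + \left(4 + 228\right) = 2 i \sqrt{12517} + 232 = 232 + 2 i \sqrt{12517}$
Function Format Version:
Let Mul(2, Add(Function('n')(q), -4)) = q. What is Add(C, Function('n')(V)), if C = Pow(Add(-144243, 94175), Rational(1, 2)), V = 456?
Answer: Add(232, Mul(2, I, Pow(12517, Rational(1, 2)))) ≈ Add(232.00, Mul(223.76, I))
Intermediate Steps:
Function('n')(q) = Add(4, Mul(Rational(1, 2), q))
C = Mul(2, I, Pow(12517, Rational(1, 2))) (C = Pow(-50068, Rational(1, 2)) = Mul(2, I, Pow(12517, Rational(1, 2))) ≈ Mul(223.76, I))
Add(C, Function('n')(V)) = Add(Mul(2, I, Pow(12517, Rational(1, 2))), Add(4, Mul(Rational(1, 2), 456))) = Add(Mul(2, I, Pow(12517, Rational(1, 2))), Add(4, 228)) = Add(Mul(2, I, Pow(12517, Rational(1, 2))), 232) = Add(232, Mul(2, I, Pow(12517, Rational(1, 2))))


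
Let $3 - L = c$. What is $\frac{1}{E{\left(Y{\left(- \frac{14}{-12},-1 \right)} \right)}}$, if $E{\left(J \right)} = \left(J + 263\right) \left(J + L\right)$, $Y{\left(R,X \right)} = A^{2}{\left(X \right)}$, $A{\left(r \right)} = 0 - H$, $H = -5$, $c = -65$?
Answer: $\frac{1}{26784} \approx 3.7336 \cdot 10^{-5}$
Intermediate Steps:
$L = 68$ ($L = 3 - -65 = 3 + 65 = 68$)
$A{\left(r \right)} = 5$ ($A{\left(r \right)} = 0 - -5 = 0 + 5 = 5$)
$Y{\left(R,X \right)} = 25$ ($Y{\left(R,X \right)} = 5^{2} = 25$)
$E{\left(J \right)} = \left(68 + J\right) \left(263 + J\right)$ ($E{\left(J \right)} = \left(J + 263\right) \left(J + 68\right) = \left(263 + J\right) \left(68 + J\right) = \left(68 + J\right) \left(263 + J\right)$)
$\frac{1}{E{\left(Y{\left(- \frac{14}{-12},-1 \right)} \right)}} = \frac{1}{17884 + 25^{2} + 331 \cdot 25} = \frac{1}{17884 + 625 + 8275} = \frac{1}{26784}$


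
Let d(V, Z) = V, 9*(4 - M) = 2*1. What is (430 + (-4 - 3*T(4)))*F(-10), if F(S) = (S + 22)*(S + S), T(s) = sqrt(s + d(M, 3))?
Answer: -102240 + 240*sqrt(70) ≈ -1.0023e+5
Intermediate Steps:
M = 34/9 (M = 4 - 2/9 = 34/9 ≈ 3.7778)
T(s) = sqrt(34/9 + s) (T(s) = sqrt(s + 34/9) = sqrt(34/9 + s))
F(S) = 2*S*(22 + S) (F(S) = (22 + S)*(2*S) = 2*S*(22 + S))
(430 + (-4 - 3*T(4)))*F(-10) = (430 + (-4 - sqrt(34 + 9*4)))*(2*(-10)*(22 - 10)) = (430 + (-4 - sqrt(34 + 36)))*(2*(-10)*12) = (430 + (-4 - sqrt(70)))*(-240) = (426 - sqrt(70))*(-240) = -102240 + 240*sqrt(70)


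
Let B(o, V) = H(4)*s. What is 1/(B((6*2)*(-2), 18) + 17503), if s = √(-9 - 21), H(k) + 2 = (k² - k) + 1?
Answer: 17503/306358639 - 11*I*√30/306358639 ≈ 5.7132e-5 - 1.9666e-7*I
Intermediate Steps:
H(k) = -1 + k² - k (H(k) = -2 + ((k² - k) + 1) = -2 + (1 + k² - k) = -1 + k² - k)
s = I*√30 (s = √(-30) = I*√30 ≈ 5.4772*I)
B(o, V) = 11*I*√30 (B(o, V) = (-1 + 4² - 1*4)*(I*√30) = (-1 + 16 - 4)*(I*√30) = 11*(I*√30) = 11*I*√30)
1/(B((6*2)*(-2), 18) + 17503) = 1/(11*I*√30 + 17503) = 1/(17503 + 11*I*√30)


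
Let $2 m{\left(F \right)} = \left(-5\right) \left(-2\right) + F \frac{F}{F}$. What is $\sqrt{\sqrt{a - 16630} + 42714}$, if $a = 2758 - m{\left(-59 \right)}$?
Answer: $\frac{\sqrt{170856 + 2 i \sqrt{55390}}}{2} \approx 206.67 + 0.28469 i$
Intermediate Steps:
$m{\left(F \right)} = 5 + \frac{F}{2}$ ($m{\left(F \right)} = \frac{\left(-5\right) \left(-2\right) + F \frac{F}{F}}{2} = \frac{10 + F 1}{2} = \frac{10 + F}{2} = 5 + \frac{F}{2}$)
$a = \frac{5565}{2}$ ($a = 2758 - \left(5 + \frac{1}{2} \left(-59\right)\right) = 2758 - \left(5 - \frac{59}{2}\right) = 2758 - - \frac{49}{2} = 2758 + \frac{49}{2} = \frac{5565}{2} \approx 2782.5$)
$\sqrt{\sqrt{a - 16630} + 42714} = \sqrt{\sqrt{\frac{5565}{2} - 16630} + 42714} = \sqrt{\sqrt{- \frac{27695}{2}} + 42714} = \sqrt{\frac{i \sqrt{55390}}{2} + 42714} = \sqrt{42714 + \frac{i \sqrt{55390}}{2}}$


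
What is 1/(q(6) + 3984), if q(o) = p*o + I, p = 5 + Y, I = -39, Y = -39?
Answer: 1/3741 ≈ 0.00026731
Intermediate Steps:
p = -34 (p = 5 - 39 = -34)
q(o) = -39 - 34*o (q(o) = -34*o - 39 = -39 - 34*o)
1/(q(6) + 3984) = 1/((-39 - 34*6) + 3984) = 1/((-39 - 204) + 3984) = 1/(-243 + 3984) = 1/3741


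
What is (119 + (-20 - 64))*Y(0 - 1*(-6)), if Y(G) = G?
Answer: 210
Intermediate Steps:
(119 + (-20 - 64))*Y(0 - 1*(-6)) = (119 + (-20 - 64))*(0 - 1*(-6)) = (119 - 84)*(0 + 6) = 35*6 = 210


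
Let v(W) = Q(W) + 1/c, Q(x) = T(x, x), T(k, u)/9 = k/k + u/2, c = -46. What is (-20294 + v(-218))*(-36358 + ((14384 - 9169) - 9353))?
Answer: 19807342776/23 ≈ 8.6119e+8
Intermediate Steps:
T(k, u) = 9 + 9*u/2 (T(k, u) = 9*(k/k + u/2) = 9*(1 + u*(1/2)) = 9*(1 + u/2) = 9 + 9*u/2)
Q(x) = 9 + 9*x/2
v(W) = 413/46 + 9*W/2 (v(W) = (9 + 9*W/2) + 1/(-46) = (9 + 9*W/2) - 1/46 = 413/46 + 9*W/2)
(-20294 + v(-218))*(-36358 + ((14384 - 9169) - 9353)) = (-20294 + (413/46 + (9/2)*(-218)))*(-36358 + ((14384 - 9169) - 9353)) = (-20294 + (413/46 - 981))*(-36358 + (5215 - 9353)) = (-20294 - 44713/46)*(-36358 - 4138) = -978237/46*(-40496) = 19807342776/23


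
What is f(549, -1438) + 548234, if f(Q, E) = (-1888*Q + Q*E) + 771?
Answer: -1276969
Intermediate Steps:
f(Q, E) = 771 - 1888*Q + E*Q (f(Q, E) = (-1888*Q + E*Q) + 771 = 771 - 1888*Q + E*Q)
f(549, -1438) + 548234 = (771 - 1888*549 - 1438*549) + 548234 = (771 - 1036512 - 789462) + 548234 = -1825203 + 548234 = -1276969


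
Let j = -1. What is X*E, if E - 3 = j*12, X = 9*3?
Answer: -243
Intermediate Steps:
X = 27
E = -9 (E = 3 - 1*12 = 3 - 12 = -9)
X*E = 27*(-9) = -243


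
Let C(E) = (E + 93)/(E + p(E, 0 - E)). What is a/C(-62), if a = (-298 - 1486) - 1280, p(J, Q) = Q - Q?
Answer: 6128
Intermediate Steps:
p(J, Q) = 0
a = -3064 (a = -1784 - 1280 = -3064)
C(E) = (93 + E)/E (C(E) = (E + 93)/(E + 0) = (93 + E)/E)
a/C(-62) = -3064*(-62/(93 - 62)) = -3064/((-1/62*31)) = -3064/(-1/2) = -3064*(-2) = 6128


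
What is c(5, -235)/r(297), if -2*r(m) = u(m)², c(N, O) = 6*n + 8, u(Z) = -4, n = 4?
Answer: -4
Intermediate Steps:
c(N, O) = 32 (c(N, O) = 6*4 + 8 = 24 + 8 = 32)
r(m) = -8 (r(m) = -½*(-4)² = -½*16 = -8)
c(5, -235)/r(297) = 32/(-8) = 32*(-⅛) = -4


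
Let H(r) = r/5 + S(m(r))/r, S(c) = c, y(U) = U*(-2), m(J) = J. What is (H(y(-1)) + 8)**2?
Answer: 2209/25 ≈ 88.360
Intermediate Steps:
y(U) = -2*U
H(r) = 1 + r/5 (H(r) = r/5 + r/r = r*(1/5) + 1 = r/5 + 1 = 1 + r/5)
(H(y(-1)) + 8)**2 = ((1 + (-2*(-1))/5) + 8)**2 = ((1 + (1/5)*2) + 8)**2 = ((1 + 2/5) + 8)**2 = (7/5 + 8)**2 = (47/5)**2 = 2209/25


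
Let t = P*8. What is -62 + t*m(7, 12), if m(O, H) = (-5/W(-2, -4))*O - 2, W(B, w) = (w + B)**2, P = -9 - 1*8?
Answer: 3080/9 ≈ 342.22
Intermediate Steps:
P = -17 (P = -9 - 8 = -17)
W(B, w) = (B + w)**2
t = -136 (t = -17*8 = -136)
m(O, H) = -2 - 5*O/36 (m(O, H) = (-5/(-2 - 4)**2)*O - 2 = (-5/((-6)**2))*O - 2 = (-5/36)*O - 2 = (-5*1/36)*O - 2 = -5*O/36 - 2 = -2 - 5*O/36)
-62 + t*m(7, 12) = -62 - 136*(-2 - 5/36*7) = -62 - 136*(-2 - 35/36) = -62 - 136*(-107/36) = -62 + 3638/9 = 3080/9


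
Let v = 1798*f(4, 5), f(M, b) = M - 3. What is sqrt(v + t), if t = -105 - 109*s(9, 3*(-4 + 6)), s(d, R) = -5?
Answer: sqrt(2238) ≈ 47.307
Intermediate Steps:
f(M, b) = -3 + M
v = 1798 (v = 1798*(-3 + 4) = 1798*1 = 1798)
t = 440 (t = -105 - 109*(-5) = -105 + 545 = 440)
sqrt(v + t) = sqrt(1798 + 440) = sqrt(2238)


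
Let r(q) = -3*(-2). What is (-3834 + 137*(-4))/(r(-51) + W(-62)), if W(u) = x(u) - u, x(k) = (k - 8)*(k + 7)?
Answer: -2191/1959 ≈ -1.1184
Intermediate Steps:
r(q) = 6
x(k) = (-8 + k)*(7 + k)
W(u) = -56 + u² - 2*u (W(u) = (-56 + u² - u) - u = -56 + u² - 2*u)
(-3834 + 137*(-4))/(r(-51) + W(-62)) = (-3834 + 137*(-4))/(6 + (-56 + (-62)² - 2*(-62))) = (-3834 - 548)/(6 + (-56 + 3844 + 124)) = -4382/(6 + 3912) = -4382/3918 = -4382*1/3918 = -2191/1959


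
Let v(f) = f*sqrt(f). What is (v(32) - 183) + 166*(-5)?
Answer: -1013 + 128*sqrt(2) ≈ -831.98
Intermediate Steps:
v(f) = f**(3/2)
(v(32) - 183) + 166*(-5) = (32**(3/2) - 183) + 166*(-5) = (128*sqrt(2) - 183) - 830 = (-183 + 128*sqrt(2)) - 830 = -1013 + 128*sqrt(2)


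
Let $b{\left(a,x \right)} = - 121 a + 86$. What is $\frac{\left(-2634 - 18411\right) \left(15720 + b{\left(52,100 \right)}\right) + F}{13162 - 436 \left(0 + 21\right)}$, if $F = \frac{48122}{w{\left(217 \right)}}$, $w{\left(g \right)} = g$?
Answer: $- \frac{21724077044}{434651} \approx -49981.0$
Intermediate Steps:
$b{\left(a,x \right)} = 86 - 121 a$
$F = \frac{48122}{217} \approx 221.76$
$\frac{\left(-2634 - 18411\right) \left(15720 + b{\left(52,100 \right)}\right) + F}{13162 - 436 \left(0 + 21\right)} = \frac{\left(-2634 - 18411\right) \left(15720 + \left(86 - 6292\right)\right) + \frac{48122}{217}}{13162 - 436 \left(0 + 21\right)} = \frac{- 21045 \left(15720 + \left(86 - 6292\right)\right) + \frac{48122}{217}}{13162 - 9156} = \frac{- 21045 \left(15720 - 6206\right) + \frac{48122}{217}}{13162 - 9156} = \frac{\left(-21045\right) 9514 + \frac{48122}{217}}{4006} = \left(-200222130 + \frac{48122}{217}\right) \frac{1}{4006} = \left(- \frac{43448154088}{217}\right) \frac{1}{4006} = - \frac{21724077044}{434651}$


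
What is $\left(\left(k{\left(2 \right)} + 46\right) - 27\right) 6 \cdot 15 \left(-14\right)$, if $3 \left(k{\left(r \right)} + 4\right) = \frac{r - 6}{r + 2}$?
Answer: $-18480$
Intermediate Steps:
$k{\left(r \right)} = -4 + \frac{-6 + r}{3 \left(2 + r\right)}$ ($k{\left(r \right)} = -4 + \frac{\left(r - 6\right) \frac{1}{r + 2}}{3} = -4 + \frac{\left(-6 + r\right) \frac{1}{2 + r}}{3} = -4 + \frac{\frac{1}{2 + r} \left(-6 + r\right)}{3} = -4 + \frac{-6 + r}{3 \left(2 + r\right)}$)
$\left(\left(k{\left(2 \right)} + 46\right) - 27\right) 6 \cdot 15 \left(-14\right) = \left(\left(\frac{-30 - 22}{3 \left(2 + 2\right)} + 46\right) - 27\right) 6 \cdot 15 \left(-14\right) = \left(\left(\frac{-30 - 22}{3 \cdot 4} + 46\right) - 27\right) 90 \left(-14\right) = \left(\left(\frac{1}{3} \cdot \frac{1}{4} \left(-52\right) + 46\right) - 27\right) \left(-1260\right) = \left(\left(- \frac{13}{3} + 46\right) - 27\right) \left(-1260\right) = \left(\frac{125}{3} - 27\right) \left(-1260\right) = \frac{44}{3} \left(-1260\right) = -18480$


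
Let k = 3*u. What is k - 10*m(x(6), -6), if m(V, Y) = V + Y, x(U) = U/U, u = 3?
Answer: 59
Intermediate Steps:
x(U) = 1
k = 9 (k = 3*3 = 9)
k - 10*m(x(6), -6) = 9 - 10*(1 - 6) = 9 - 10*(-5) = 9 + 50 = 59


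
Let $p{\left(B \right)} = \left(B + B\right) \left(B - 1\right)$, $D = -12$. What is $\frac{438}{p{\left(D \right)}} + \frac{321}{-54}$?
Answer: $- \frac{2125}{468} \approx -4.5406$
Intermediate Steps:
$p{\left(B \right)} = 2 B \left(-1 + B\right)$
$\frac{438}{p{\left(D \right)}} + \frac{321}{-54} = \frac{438}{2 \left(-12\right) \left(-1 - 12\right)} + \frac{321}{-54} = \frac{438}{2 \left(-12\right) \left(-13\right)} + 321 \left(- \frac{1}{54}\right) = \frac{438}{312} - \frac{107}{18} = 438 \cdot \frac{1}{312} - \frac{107}{18} = \frac{73}{52} - \frac{107}{18} = - \frac{2125}{468}$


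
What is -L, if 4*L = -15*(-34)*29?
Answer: -7395/2 ≈ -3697.5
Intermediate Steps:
L = 7395/2 (L = (-15*(-34)*29)/4 = (510*29)/4 = (¼)*14790 = 7395/2 ≈ 3697.5)
-L = -1*7395/2 = -7395/2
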